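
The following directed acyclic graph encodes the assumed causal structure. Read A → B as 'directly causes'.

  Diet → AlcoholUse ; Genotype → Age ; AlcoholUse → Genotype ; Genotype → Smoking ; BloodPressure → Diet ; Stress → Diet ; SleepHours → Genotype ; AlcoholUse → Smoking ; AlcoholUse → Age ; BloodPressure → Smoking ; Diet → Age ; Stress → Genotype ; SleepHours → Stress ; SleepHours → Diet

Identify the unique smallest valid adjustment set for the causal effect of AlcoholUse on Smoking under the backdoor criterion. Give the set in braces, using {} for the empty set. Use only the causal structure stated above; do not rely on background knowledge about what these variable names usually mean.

Variables eligible for adjustment (non-descendants of AlcoholUse, excluding AlcoholUse and Smoking): {BloodPressure, Diet, SleepHours, Stress}.
Backdoor paths from AlcoholUse to Smoking:
  P1: AlcoholUse <- Diet <- BloodPressure -> Smoking
  P2: AlcoholUse <- Diet <- SleepHours -> Stress -> Genotype -> Smoking
  P3: AlcoholUse <- Diet <- SleepHours -> Genotype -> Smoking
  P4: AlcoholUse <- Diet <- Stress <- SleepHours -> Genotype -> Smoking
  P5: AlcoholUse <- Diet <- Stress -> Genotype -> Smoking
  P6: AlcoholUse <- Diet -> Age <- Genotype -> Smoking
The empty set is not sufficient: P1 (AlcoholUse <- Diet <- BloodPressure -> Smoking) has no collider blocking it and no conditioned non-collider, so it is open.
Try {Diet}:
  P1: blocked at chain node Diet ∈ conditioning set.
  P2: blocked at chain node Diet ∈ conditioning set.
  P3: blocked at chain node Diet ∈ conditioning set.
  P4: blocked at chain node Diet ∈ conditioning set.
  P5: blocked at chain node Diet ∈ conditioning set.
  P6: blocked at fork node Diet ∈ conditioning set.
{Diet} contains no descendant of AlcoholUse and blocks every backdoor path.
No other singleton works — e.g. {BloodPressure} leaves P2 open — so {Diet} is the unique smallest valid adjustment set.

{Diet}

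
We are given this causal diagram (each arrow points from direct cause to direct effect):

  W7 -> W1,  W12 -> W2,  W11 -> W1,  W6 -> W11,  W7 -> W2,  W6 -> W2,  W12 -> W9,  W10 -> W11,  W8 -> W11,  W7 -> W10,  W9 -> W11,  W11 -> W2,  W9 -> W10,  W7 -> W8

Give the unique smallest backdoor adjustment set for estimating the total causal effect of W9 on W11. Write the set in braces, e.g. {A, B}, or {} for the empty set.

{}

Variables eligible for adjustment (non-descendants of W9, excluding W9 and W11): {W12, W6, W7, W8}.
Backdoor paths from W9 to W11:
  P1: W9 <- W12 -> W2 <- W7 -> W10 -> W11
  P2: W9 <- W12 -> W2 <- W7 -> W8 -> W11
  P3: W9 <- W12 -> W2 <- W7 -> W1 <- W11
  P4: W9 <- W12 -> W2 <- W6 -> W11
  P5: W9 <- W12 -> W2 <- W11
Each backdoor path contains an unconditioned collider, so every path is already blocked with the empty conditioning set:
  P1: blocked at collider W2 (neither it nor any descendant is in the conditioning set).
  P2: blocked at collider W2 (neither it nor any descendant is in the conditioning set).
  P3: blocked at collider W2 (neither it nor any descendant is in the conditioning set).
  P4: blocked at collider W2 (neither it nor any descendant is in the conditioning set).
  P5: blocked at collider W2 (neither it nor any descendant is in the conditioning set).
The empty set is therefore the unique smallest valid set.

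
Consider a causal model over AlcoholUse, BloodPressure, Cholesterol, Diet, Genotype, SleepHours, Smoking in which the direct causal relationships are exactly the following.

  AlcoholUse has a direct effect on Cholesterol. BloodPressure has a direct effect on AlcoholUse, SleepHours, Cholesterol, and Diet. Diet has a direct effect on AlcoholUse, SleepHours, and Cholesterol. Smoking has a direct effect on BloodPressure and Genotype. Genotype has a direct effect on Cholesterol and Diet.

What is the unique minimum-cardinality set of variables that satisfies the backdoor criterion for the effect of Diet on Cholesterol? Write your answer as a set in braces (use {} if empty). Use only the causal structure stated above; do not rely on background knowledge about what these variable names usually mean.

Variables eligible for adjustment (non-descendants of Diet, excluding Diet and Cholesterol): {BloodPressure, Genotype, Smoking}.
Backdoor paths from Diet to Cholesterol:
  P1: Diet <- Genotype <- Smoking -> BloodPressure -> AlcoholUse -> Cholesterol
  P2: Diet <- Genotype <- Smoking -> BloodPressure -> Cholesterol
  P3: Diet <- Genotype -> Cholesterol
  P4: Diet <- BloodPressure <- Smoking -> Genotype -> Cholesterol
  P5: Diet <- BloodPressure -> AlcoholUse -> Cholesterol
  P6: Diet <- BloodPressure -> Cholesterol
The empty set is not sufficient: P1 (Diet <- Genotype <- Smoking -> BloodPressure -> AlcoholUse -> Cholesterol) has no collider blocking it and no conditioned non-collider, so it is open.
Try {BloodPressure, Genotype}:
  P1: blocked at chain node Genotype ∈ conditioning set.
  P2: blocked at chain node Genotype ∈ conditioning set.
  P3: blocked at fork node Genotype ∈ conditioning set.
  P4: blocked at chain node BloodPressure ∈ conditioning set.
  P5: blocked at fork node BloodPressure ∈ conditioning set.
  P6: blocked at fork node BloodPressure ∈ conditioning set.
{BloodPressure, Genotype} contains no descendant of Diet and blocks every backdoor path.
Every element of {BloodPressure, Genotype} is needed (dropping BloodPressure leaves P5 open; dropping Genotype leaves P3 open), so no proper subset is valid.
Among all size-2 subsets of the eligible variables, only {BloodPressure, Genotype} blocks every backdoor path, so it is the unique smallest valid adjustment set.

{BloodPressure, Genotype}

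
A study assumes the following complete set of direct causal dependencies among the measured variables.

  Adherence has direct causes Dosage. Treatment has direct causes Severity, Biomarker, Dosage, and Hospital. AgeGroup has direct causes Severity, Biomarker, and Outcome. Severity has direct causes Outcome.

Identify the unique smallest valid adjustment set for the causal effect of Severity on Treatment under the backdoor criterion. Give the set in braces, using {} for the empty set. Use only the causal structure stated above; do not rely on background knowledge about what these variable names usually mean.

{}

Variables eligible for adjustment (non-descendants of Severity, excluding Severity and Treatment): {Adherence, Biomarker, Dosage, Hospital, Outcome}.
Backdoor paths from Severity to Treatment:
  P1: Severity <- Outcome -> AgeGroup <- Biomarker -> Treatment
Each backdoor path contains an unconditioned collider, so every path is already blocked with the empty conditioning set:
  P1: blocked at collider AgeGroup (neither it nor any descendant is in the conditioning set).
The empty set is therefore the unique smallest valid set.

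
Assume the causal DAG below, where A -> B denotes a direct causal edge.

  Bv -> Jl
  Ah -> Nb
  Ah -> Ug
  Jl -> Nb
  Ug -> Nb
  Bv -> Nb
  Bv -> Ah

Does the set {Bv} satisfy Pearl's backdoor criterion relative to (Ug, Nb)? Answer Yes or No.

No

Backdoor paths from Ug to Nb (paths whose first edge points into Ug):
  P1: Ug <- Ah <- Bv -> Jl -> Nb
  P2: Ug <- Ah <- Bv -> Nb
  P3: Ug <- Ah -> Nb
Condition 1 (no descendant of Ug in the set): holds — descendants of Ug are {Nb}; none are in {Bv}.
Condition 2 (every backdoor path blocked by {Bv}):
  P1: blocked at fork node Bv ∈ conditioning set.
  P2: blocked at fork node Bv ∈ conditioning set.
  P3: open — no interior node is in the conditioning set.
{Bv} does not satisfy the backdoor criterion.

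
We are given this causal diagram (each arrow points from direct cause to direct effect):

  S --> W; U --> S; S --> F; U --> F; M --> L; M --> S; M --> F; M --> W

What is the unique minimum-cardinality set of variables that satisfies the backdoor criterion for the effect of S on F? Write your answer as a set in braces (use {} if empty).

{M, U}

Variables eligible for adjustment (non-descendants of S, excluding S and F): {L, M, U}.
Backdoor paths from S to F:
  P1: S <- M -> F
  P2: S <- U -> F
The empty set is not sufficient: P1 (S <- M -> F) has no collider blocking it and no conditioned non-collider, so it is open.
Try {M, U}:
  P1: blocked at fork node M ∈ conditioning set.
  P2: blocked at fork node U ∈ conditioning set.
{M, U} contains no descendant of S and blocks every backdoor path.
Every element of {M, U} is needed (dropping M leaves P1 open; dropping U leaves P2 open), so no proper subset is valid.
Among all size-2 subsets of the eligible variables, only {M, U} blocks every backdoor path, so it is the unique smallest valid adjustment set.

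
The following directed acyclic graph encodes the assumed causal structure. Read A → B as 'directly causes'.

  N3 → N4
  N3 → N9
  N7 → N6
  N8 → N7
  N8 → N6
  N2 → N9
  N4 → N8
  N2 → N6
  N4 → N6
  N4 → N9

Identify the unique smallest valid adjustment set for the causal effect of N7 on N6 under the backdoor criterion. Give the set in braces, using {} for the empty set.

{N8}

Variables eligible for adjustment (non-descendants of N7, excluding N7 and N6): {N2, N3, N4, N8, N9}.
Backdoor paths from N7 to N6:
  P1: N7 <- N8 <- N4 <- N3 -> N9 <- N2 -> N6
  P2: N7 <- N8 <- N4 -> N9 <- N2 -> N6
  P3: N7 <- N8 <- N4 -> N6
  P4: N7 <- N8 -> N6
The empty set is not sufficient: P3 (N7 <- N8 <- N4 -> N6) has no collider blocking it and no conditioned non-collider, so it is open.
Try {N8}:
  P1: blocked at chain node N8 ∈ conditioning set.
  P2: blocked at chain node N8 ∈ conditioning set.
  P3: blocked at chain node N8 ∈ conditioning set.
  P4: blocked at fork node N8 ∈ conditioning set.
{N8} contains no descendant of N7 and blocks every backdoor path.
No other singleton works — e.g. {N3} leaves P3 open — so {N8} is the unique smallest valid adjustment set.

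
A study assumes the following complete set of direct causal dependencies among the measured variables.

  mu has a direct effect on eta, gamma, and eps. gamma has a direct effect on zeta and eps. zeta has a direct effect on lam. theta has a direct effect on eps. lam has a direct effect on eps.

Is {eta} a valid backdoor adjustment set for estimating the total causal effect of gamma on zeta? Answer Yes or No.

Yes

Backdoor paths from gamma to zeta (paths whose first edge points into gamma):
  P1: gamma <- mu -> eps <- lam <- zeta
Condition 1 (no descendant of gamma in the set): holds — descendants of gamma are {eps, lam, zeta}; none are in {eta}.
Condition 2 (every backdoor path blocked by {eta}):
  P1: blocked at collider eps (neither it nor any descendant is in the conditioning set).
{eta} satisfies the backdoor criterion.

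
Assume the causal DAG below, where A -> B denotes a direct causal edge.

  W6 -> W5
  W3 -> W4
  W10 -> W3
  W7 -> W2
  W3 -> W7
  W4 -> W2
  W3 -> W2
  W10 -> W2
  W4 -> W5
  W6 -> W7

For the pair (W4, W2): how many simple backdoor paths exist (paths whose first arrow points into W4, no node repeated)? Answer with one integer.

A backdoor path from W4 to W2 is any simple undirected path whose first edge points into W4 (i.e. leaves W4 via a parent).
Parents of W4: {W3}.
Enumerating:
  P1: W4 <- W3 <- W10 -> W2
  P2: W4 <- W3 -> W7 -> W2
  P3: W4 <- W3 -> W2
That exhausts the simple backdoor paths. Count: 3.

3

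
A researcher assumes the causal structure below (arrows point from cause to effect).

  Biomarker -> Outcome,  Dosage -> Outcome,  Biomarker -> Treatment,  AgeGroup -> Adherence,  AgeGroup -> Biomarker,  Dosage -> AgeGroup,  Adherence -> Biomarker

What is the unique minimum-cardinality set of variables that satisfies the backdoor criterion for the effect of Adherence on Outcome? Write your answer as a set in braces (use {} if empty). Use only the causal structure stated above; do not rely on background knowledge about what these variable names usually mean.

{AgeGroup}

Variables eligible for adjustment (non-descendants of Adherence, excluding Adherence and Outcome): {AgeGroup, Dosage}.
Backdoor paths from Adherence to Outcome:
  P1: Adherence <- AgeGroup <- Dosage -> Outcome
  P2: Adherence <- AgeGroup -> Biomarker -> Outcome
The empty set is not sufficient: P1 (Adherence <- AgeGroup <- Dosage -> Outcome) has no collider blocking it and no conditioned non-collider, so it is open.
Try {AgeGroup}:
  P1: blocked at chain node AgeGroup ∈ conditioning set.
  P2: blocked at fork node AgeGroup ∈ conditioning set.
{AgeGroup} contains no descendant of Adherence and blocks every backdoor path.
No other singleton works — e.g. {Dosage} leaves P2 open — so {AgeGroup} is the unique smallest valid adjustment set.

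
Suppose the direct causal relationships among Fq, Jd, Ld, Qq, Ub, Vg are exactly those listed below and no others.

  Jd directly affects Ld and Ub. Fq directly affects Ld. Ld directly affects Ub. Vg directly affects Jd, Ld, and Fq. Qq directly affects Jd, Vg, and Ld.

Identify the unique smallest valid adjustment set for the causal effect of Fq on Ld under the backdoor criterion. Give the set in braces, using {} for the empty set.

{Vg}

Variables eligible for adjustment (non-descendants of Fq, excluding Fq and Ld): {Jd, Qq, Vg}.
Backdoor paths from Fq to Ld:
  P1: Fq <- Vg <- Qq -> Jd -> Ld
  P2: Fq <- Vg <- Qq -> Jd -> Ub <- Ld
  P3: Fq <- Vg <- Qq -> Ld
  P4: Fq <- Vg -> Jd <- Qq -> Ld
  P5: Fq <- Vg -> Jd -> Ld
  P6: Fq <- Vg -> Jd -> Ub <- Ld
  P7: Fq <- Vg -> Ld
The empty set is not sufficient: P1 (Fq <- Vg <- Qq -> Jd -> Ld) has no collider blocking it and no conditioned non-collider, so it is open.
Try {Vg}:
  P1: blocked at chain node Vg ∈ conditioning set.
  P2: blocked at chain node Vg ∈ conditioning set.
  P3: blocked at chain node Vg ∈ conditioning set.
  P4: blocked at fork node Vg ∈ conditioning set.
  P5: blocked at fork node Vg ∈ conditioning set.
  P6: blocked at fork node Vg ∈ conditioning set.
  P7: blocked at fork node Vg ∈ conditioning set.
{Vg} contains no descendant of Fq and blocks every backdoor path.
No other singleton works — e.g. {Qq} leaves P5 open — so {Vg} is the unique smallest valid adjustment set.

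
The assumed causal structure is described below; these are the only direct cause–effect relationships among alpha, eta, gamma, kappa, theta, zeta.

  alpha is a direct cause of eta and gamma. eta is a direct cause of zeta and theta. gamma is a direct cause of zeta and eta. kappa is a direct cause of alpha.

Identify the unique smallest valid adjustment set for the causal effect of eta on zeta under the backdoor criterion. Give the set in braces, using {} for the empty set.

Variables eligible for adjustment (non-descendants of eta, excluding eta and zeta): {alpha, gamma, kappa}.
Backdoor paths from eta to zeta:
  P1: eta <- alpha -> gamma -> zeta
  P2: eta <- gamma -> zeta
The empty set is not sufficient: P1 (eta <- alpha -> gamma -> zeta) has no collider blocking it and no conditioned non-collider, so it is open.
Try {gamma}:
  P1: blocked at chain node gamma ∈ conditioning set.
  P2: blocked at fork node gamma ∈ conditioning set.
{gamma} contains no descendant of eta and blocks every backdoor path.
No other singleton works — e.g. {kappa} leaves P1 open — so {gamma} is the unique smallest valid adjustment set.

{gamma}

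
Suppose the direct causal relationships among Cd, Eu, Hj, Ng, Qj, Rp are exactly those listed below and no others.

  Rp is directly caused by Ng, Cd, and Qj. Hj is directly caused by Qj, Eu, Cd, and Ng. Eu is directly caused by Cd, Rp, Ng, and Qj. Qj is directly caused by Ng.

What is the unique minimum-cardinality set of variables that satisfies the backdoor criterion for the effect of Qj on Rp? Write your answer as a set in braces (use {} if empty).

{Ng}

Variables eligible for adjustment (non-descendants of Qj, excluding Qj and Rp): {Cd, Ng}.
Backdoor paths from Qj to Rp:
  P1: Qj <- Ng -> Rp
  P2: Qj <- Ng -> Eu <- Cd -> Rp
  P3: Qj <- Ng -> Eu <- Rp
  P4: Qj <- Ng -> Eu -> Hj <- Cd -> Rp
  P5: Qj <- Ng -> Hj <- Cd -> Rp
  P6: Qj <- Ng -> Hj <- Cd -> Eu <- Rp
  P7: Qj <- Ng -> Hj <- Eu <- Cd -> Rp
  P8: Qj <- Ng -> Hj <- Eu <- Rp
The empty set is not sufficient: P1 (Qj <- Ng -> Rp) has no collider blocking it and no conditioned non-collider, so it is open.
Try {Ng}:
  P1: blocked at fork node Ng ∈ conditioning set.
  P2: blocked at fork node Ng ∈ conditioning set.
  P3: blocked at fork node Ng ∈ conditioning set.
  P4: blocked at fork node Ng ∈ conditioning set.
  P5: blocked at fork node Ng ∈ conditioning set.
  P6: blocked at fork node Ng ∈ conditioning set.
  P7: blocked at fork node Ng ∈ conditioning set.
  P8: blocked at fork node Ng ∈ conditioning set.
{Ng} contains no descendant of Qj and blocks every backdoor path.
No other singleton works — e.g. {Cd} leaves P1 open — so {Ng} is the unique smallest valid adjustment set.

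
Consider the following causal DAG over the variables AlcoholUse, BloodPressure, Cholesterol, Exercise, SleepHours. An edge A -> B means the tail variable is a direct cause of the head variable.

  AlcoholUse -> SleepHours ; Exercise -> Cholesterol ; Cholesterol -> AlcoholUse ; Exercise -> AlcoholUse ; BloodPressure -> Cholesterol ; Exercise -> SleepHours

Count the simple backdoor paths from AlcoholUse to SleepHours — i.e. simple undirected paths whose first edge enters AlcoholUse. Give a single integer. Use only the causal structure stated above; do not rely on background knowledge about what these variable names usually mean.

A backdoor path from AlcoholUse to SleepHours is any simple undirected path whose first edge points into AlcoholUse (i.e. leaves AlcoholUse via a parent).
Parents of AlcoholUse: {Cholesterol, Exercise}.
Enumerating:
  P1: AlcoholUse <- Exercise -> SleepHours
  P2: AlcoholUse <- Cholesterol <- Exercise -> SleepHours
That exhausts the simple backdoor paths. Count: 2.

2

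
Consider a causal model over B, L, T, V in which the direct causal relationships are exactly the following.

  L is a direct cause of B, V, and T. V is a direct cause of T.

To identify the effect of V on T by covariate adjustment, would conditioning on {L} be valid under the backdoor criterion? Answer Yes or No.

Backdoor paths from V to T (paths whose first edge points into V):
  P1: V <- L -> T
Condition 1 (no descendant of V in the set): holds — descendants of V are {T}; none are in {L}.
Condition 2 (every backdoor path blocked by {L}):
  P1: blocked at fork node L ∈ conditioning set.
{L} satisfies the backdoor criterion.

Yes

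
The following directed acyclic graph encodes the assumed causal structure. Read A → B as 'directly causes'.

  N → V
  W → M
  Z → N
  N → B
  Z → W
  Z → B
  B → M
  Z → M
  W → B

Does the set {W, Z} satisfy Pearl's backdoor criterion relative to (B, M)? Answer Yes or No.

Yes

Backdoor paths from B to M (paths whose first edge points into B):
  P1: B <- Z -> W -> M
  P2: B <- Z -> M
  P3: B <- W <- Z -> M
  P4: B <- W -> M
  P5: B <- N <- Z -> W -> M
  P6: B <- N <- Z -> M
Condition 1 (no descendant of B in the set): holds — descendants of B are {M}; none are in {W, Z}.
Condition 2 (every backdoor path blocked by {W, Z}):
  P1: blocked at fork node Z ∈ conditioning set.
  P2: blocked at fork node Z ∈ conditioning set.
  P3: blocked at chain node W ∈ conditioning set.
  P4: blocked at fork node W ∈ conditioning set.
  P5: blocked at fork node Z ∈ conditioning set.
  P6: blocked at fork node Z ∈ conditioning set.
{W, Z} satisfies the backdoor criterion.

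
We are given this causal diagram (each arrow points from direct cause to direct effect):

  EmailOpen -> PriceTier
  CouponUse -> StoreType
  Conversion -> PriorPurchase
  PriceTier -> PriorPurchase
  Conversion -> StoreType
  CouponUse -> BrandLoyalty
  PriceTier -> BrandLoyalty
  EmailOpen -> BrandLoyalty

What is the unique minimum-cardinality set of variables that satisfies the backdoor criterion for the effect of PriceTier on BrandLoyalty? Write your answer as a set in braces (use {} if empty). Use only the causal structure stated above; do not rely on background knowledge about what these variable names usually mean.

Variables eligible for adjustment (non-descendants of PriceTier, excluding PriceTier and BrandLoyalty): {Conversion, CouponUse, EmailOpen, StoreType}.
Backdoor paths from PriceTier to BrandLoyalty:
  P1: PriceTier <- EmailOpen -> BrandLoyalty
The empty set is not sufficient: P1 (PriceTier <- EmailOpen -> BrandLoyalty) has no collider blocking it and no conditioned non-collider, so it is open.
Try {EmailOpen}:
  P1: blocked at fork node EmailOpen ∈ conditioning set.
{EmailOpen} contains no descendant of PriceTier and blocks every backdoor path.
No other singleton works — e.g. {CouponUse} leaves P1 open — so {EmailOpen} is the unique smallest valid adjustment set.

{EmailOpen}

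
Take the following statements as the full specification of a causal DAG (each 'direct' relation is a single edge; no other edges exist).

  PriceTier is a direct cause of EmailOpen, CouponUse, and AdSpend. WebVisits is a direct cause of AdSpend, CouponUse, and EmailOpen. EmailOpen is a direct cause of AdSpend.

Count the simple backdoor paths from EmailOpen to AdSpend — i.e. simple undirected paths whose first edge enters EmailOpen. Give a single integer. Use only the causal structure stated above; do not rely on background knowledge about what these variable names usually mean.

4

A backdoor path from EmailOpen to AdSpend is any simple undirected path whose first edge points into EmailOpen (i.e. leaves EmailOpen via a parent).
Parents of EmailOpen: {PriceTier, WebVisits}.
Enumerating:
  P1: EmailOpen <- WebVisits -> AdSpend
  P2: EmailOpen <- WebVisits -> CouponUse <- PriceTier -> AdSpend
  P3: EmailOpen <- PriceTier -> AdSpend
  P4: EmailOpen <- PriceTier -> CouponUse <- WebVisits -> AdSpend
That exhausts the simple backdoor paths. Count: 4.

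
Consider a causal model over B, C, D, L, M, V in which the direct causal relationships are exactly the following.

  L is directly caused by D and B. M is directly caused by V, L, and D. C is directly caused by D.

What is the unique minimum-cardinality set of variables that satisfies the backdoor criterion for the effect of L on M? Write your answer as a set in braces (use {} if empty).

{D}

Variables eligible for adjustment (non-descendants of L, excluding L and M): {B, C, D, V}.
Backdoor paths from L to M:
  P1: L <- D -> M
The empty set is not sufficient: P1 (L <- D -> M) has no collider blocking it and no conditioned non-collider, so it is open.
Try {D}:
  P1: blocked at fork node D ∈ conditioning set.
{D} contains no descendant of L and blocks every backdoor path.
No other singleton works — e.g. {B} leaves P1 open — so {D} is the unique smallest valid adjustment set.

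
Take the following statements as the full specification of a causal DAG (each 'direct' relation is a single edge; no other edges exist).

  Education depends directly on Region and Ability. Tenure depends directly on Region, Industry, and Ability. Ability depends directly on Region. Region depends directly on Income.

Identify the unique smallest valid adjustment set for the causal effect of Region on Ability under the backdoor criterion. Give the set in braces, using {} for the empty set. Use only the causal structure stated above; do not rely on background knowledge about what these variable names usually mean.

{}

Variables eligible for adjustment (non-descendants of Region, excluding Region and Ability): {Income, Industry}.
Backdoor paths from Region to Ability:
  (none)
With no backdoor paths the empty set already satisfies the criterion, and it is trivially minimal.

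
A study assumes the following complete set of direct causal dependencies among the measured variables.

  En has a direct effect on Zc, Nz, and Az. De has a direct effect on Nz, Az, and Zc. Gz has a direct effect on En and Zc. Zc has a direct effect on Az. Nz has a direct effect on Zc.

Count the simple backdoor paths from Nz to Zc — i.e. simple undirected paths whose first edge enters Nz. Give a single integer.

A backdoor path from Nz to Zc is any simple undirected path whose first edge points into Nz (i.e. leaves Nz via a parent).
Parents of Nz: {De, En}.
Enumerating:
  P1: Nz <- En <- Gz -> Zc
  P2: Nz <- En -> Zc
  P3: Nz <- En -> Az <- De -> Zc
  P4: Nz <- En -> Az <- Zc
  P5: Nz <- De -> Zc
  P6: Nz <- De -> Az <- En <- Gz -> Zc
  P7: Nz <- De -> Az <- En -> Zc
  P8: Nz <- De -> Az <- Zc
That exhausts the simple backdoor paths. Count: 8.

8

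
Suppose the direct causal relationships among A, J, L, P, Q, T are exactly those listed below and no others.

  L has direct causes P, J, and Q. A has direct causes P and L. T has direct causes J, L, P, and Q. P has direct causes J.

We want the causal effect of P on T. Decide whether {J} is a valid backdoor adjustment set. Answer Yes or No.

Yes

Backdoor paths from P to T (paths whose first edge points into P):
  P1: P <- J -> L <- Q -> T
  P2: P <- J -> L -> T
  P3: P <- J -> T
Condition 1 (no descendant of P in the set): holds — descendants of P are {A, L, T}; none are in {J}.
Condition 2 (every backdoor path blocked by {J}):
  P1: blocked at fork node J ∈ conditioning set.
  P2: blocked at fork node J ∈ conditioning set.
  P3: blocked at fork node J ∈ conditioning set.
{J} satisfies the backdoor criterion.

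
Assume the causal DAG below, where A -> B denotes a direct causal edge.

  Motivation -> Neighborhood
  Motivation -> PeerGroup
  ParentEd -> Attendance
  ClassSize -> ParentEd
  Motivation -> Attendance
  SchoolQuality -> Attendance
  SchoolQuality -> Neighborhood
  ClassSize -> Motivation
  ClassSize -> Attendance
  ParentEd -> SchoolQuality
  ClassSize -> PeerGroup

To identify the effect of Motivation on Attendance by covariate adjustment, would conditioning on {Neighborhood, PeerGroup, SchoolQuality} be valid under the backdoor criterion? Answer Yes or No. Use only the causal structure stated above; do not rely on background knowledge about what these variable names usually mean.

No

Backdoor paths from Motivation to Attendance (paths whose first edge points into Motivation):
  P1: Motivation <- ClassSize -> ParentEd -> SchoolQuality -> Attendance
  P2: Motivation <- ClassSize -> ParentEd -> Attendance
  P3: Motivation <- ClassSize -> Attendance
Condition 1 (no descendant of Motivation in the set): FAILS — Neighborhood and PeerGroup are descendants of Motivation.
Condition 2 (every backdoor path blocked by {Neighborhood, PeerGroup, SchoolQuality}):
  P1: blocked at chain node SchoolQuality ∈ conditioning set.
  P2: open — no interior node is in the conditioning set.
  P3: open — no interior node is in the conditioning set.
{Neighborhood, PeerGroup, SchoolQuality} does not satisfy the backdoor criterion.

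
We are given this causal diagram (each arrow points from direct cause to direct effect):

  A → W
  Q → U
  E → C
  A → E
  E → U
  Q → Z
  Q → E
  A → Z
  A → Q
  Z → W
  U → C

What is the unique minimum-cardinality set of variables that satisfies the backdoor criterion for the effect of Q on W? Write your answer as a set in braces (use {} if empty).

{A}

Variables eligible for adjustment (non-descendants of Q, excluding Q and W): {A}.
Backdoor paths from Q to W:
  P1: Q <- A -> Z -> W
  P2: Q <- A -> W
The empty set is not sufficient: P1 (Q <- A -> Z -> W) has no collider blocking it and no conditioned non-collider, so it is open.
Try {A}:
  P1: blocked at fork node A ∈ conditioning set.
  P2: blocked at fork node A ∈ conditioning set.
{A} contains no descendant of Q and blocks every backdoor path.
{A} is the unique smallest valid adjustment set.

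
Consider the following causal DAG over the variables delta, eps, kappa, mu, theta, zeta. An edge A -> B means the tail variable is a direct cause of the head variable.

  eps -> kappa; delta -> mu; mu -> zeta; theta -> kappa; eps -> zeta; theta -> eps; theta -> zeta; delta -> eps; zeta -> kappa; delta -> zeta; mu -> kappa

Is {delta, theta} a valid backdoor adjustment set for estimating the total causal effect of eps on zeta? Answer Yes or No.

Backdoor paths from eps to zeta (paths whose first edge points into eps):
  P1: eps <- theta -> zeta
  P2: eps <- theta -> kappa <- mu <- delta -> zeta
  P3: eps <- theta -> kappa <- mu -> zeta
  P4: eps <- theta -> kappa <- zeta
  P5: eps <- delta -> mu -> zeta
  P6: eps <- delta -> mu -> kappa <- theta -> zeta
  P7: eps <- delta -> mu -> kappa <- zeta
  P8: eps <- delta -> zeta
Condition 1 (no descendant of eps in the set): holds — descendants of eps are {kappa, zeta}; none are in {delta, theta}.
Condition 2 (every backdoor path blocked by {delta, theta}):
  P1: blocked at fork node theta ∈ conditioning set.
  P2: blocked at fork node theta ∈ conditioning set.
  P3: blocked at fork node theta ∈ conditioning set.
  P4: blocked at fork node theta ∈ conditioning set.
  P5: blocked at fork node delta ∈ conditioning set.
  P6: blocked at fork node delta ∈ conditioning set.
  P7: blocked at fork node delta ∈ conditioning set.
  P8: blocked at fork node delta ∈ conditioning set.
{delta, theta} satisfies the backdoor criterion.

Yes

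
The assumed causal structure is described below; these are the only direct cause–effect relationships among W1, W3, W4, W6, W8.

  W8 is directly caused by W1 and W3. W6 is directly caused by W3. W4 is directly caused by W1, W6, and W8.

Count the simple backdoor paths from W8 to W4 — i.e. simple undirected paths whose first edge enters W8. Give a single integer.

2

A backdoor path from W8 to W4 is any simple undirected path whose first edge points into W8 (i.e. leaves W8 via a parent).
Parents of W8: {W1, W3}.
Enumerating:
  P1: W8 <- W3 -> W6 -> W4
  P2: W8 <- W1 -> W4
That exhausts the simple backdoor paths. Count: 2.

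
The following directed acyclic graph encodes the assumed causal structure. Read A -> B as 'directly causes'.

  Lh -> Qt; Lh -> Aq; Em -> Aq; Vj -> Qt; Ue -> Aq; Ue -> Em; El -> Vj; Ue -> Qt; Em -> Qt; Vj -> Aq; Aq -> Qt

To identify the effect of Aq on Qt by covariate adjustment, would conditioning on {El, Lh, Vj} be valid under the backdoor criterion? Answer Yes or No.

No

Backdoor paths from Aq to Qt (paths whose first edge points into Aq):
  P1: Aq <- Lh -> Qt
  P2: Aq <- Vj -> Qt
  P3: Aq <- Ue -> Em -> Qt
  P4: Aq <- Ue -> Qt
  P5: Aq <- Em <- Ue -> Qt
  P6: Aq <- Em -> Qt
Condition 1 (no descendant of Aq in the set): holds — descendants of Aq are {Qt}; none are in {El, Lh, Vj}.
Condition 2 (every backdoor path blocked by {El, Lh, Vj}):
  P1: blocked at fork node Lh ∈ conditioning set.
  P2: blocked at fork node Vj ∈ conditioning set.
  P3: open — no interior node is in the conditioning set.
  P4: open — no interior node is in the conditioning set.
  P5: open — no interior node is in the conditioning set.
  P6: open — no interior node is in the conditioning set.
{El, Lh, Vj} does not satisfy the backdoor criterion.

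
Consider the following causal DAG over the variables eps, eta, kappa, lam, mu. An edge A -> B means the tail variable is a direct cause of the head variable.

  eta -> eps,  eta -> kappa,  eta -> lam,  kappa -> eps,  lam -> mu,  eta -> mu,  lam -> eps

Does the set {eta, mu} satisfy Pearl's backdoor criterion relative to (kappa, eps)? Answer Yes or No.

Backdoor paths from kappa to eps (paths whose first edge points into kappa):
  P1: kappa <- eta -> lam -> eps
  P2: kappa <- eta -> mu <- lam -> eps
  P3: kappa <- eta -> eps
Condition 1 (no descendant of kappa in the set): holds — descendants of kappa are {eps}; none are in {eta, mu}.
Condition 2 (every backdoor path blocked by {eta, mu}):
  P1: blocked at fork node eta ∈ conditioning set.
  P2: blocked at fork node eta ∈ conditioning set.
  P3: blocked at fork node eta ∈ conditioning set.
{eta, mu} satisfies the backdoor criterion.

Yes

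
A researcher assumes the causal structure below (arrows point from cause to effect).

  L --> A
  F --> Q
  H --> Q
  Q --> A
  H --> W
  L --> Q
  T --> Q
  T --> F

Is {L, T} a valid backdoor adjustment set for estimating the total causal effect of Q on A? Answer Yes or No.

Yes

Backdoor paths from Q to A (paths whose first edge points into Q):
  P1: Q <- L -> A
Condition 1 (no descendant of Q in the set): holds — descendants of Q are {A}; none are in {L, T}.
Condition 2 (every backdoor path blocked by {L, T}):
  P1: blocked at fork node L ∈ conditioning set.
{L, T} satisfies the backdoor criterion.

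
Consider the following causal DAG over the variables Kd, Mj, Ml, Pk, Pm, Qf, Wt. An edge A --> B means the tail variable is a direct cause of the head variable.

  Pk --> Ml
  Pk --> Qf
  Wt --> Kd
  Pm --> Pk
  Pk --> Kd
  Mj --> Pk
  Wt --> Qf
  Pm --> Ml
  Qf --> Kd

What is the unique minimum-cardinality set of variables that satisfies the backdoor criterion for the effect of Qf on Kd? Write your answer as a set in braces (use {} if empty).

{Pk, Wt}

Variables eligible for adjustment (non-descendants of Qf, excluding Qf and Kd): {Mj, Ml, Pk, Pm, Wt}.
Backdoor paths from Qf to Kd:
  P1: Qf <- Pk -> Kd
  P2: Qf <- Wt -> Kd
The empty set is not sufficient: P1 (Qf <- Pk -> Kd) has no collider blocking it and no conditioned non-collider, so it is open.
Try {Pk, Wt}:
  P1: blocked at fork node Pk ∈ conditioning set.
  P2: blocked at fork node Wt ∈ conditioning set.
{Pk, Wt} contains no descendant of Qf and blocks every backdoor path.
Every element of {Pk, Wt} is needed (dropping Pk leaves P1 open; dropping Wt leaves P2 open), so no proper subset is valid.
Among all size-2 subsets of the eligible variables, only {Pk, Wt} blocks every backdoor path, so it is the unique smallest valid adjustment set.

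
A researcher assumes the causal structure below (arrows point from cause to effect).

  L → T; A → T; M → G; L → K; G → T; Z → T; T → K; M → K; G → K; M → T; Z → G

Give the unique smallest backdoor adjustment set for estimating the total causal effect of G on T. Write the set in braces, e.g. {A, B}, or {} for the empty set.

Variables eligible for adjustment (non-descendants of G, excluding G and T): {A, L, M, Z}.
Backdoor paths from G to T:
  P1: G <- Z -> T
  P2: G <- M -> T
  P3: G <- M -> K <- L -> T
  P4: G <- M -> K <- T
The empty set is not sufficient: P1 (G <- Z -> T) has no collider blocking it and no conditioned non-collider, so it is open.
Try {M, Z}:
  P1: blocked at fork node Z ∈ conditioning set.
  P2: blocked at fork node M ∈ conditioning set.
  P3: blocked at fork node M ∈ conditioning set.
  P4: blocked at fork node M ∈ conditioning set.
{M, Z} contains no descendant of G and blocks every backdoor path.
Every element of {M, Z} is needed (dropping M leaves P2 open; dropping Z leaves P1 open), so no proper subset is valid.
Among all size-2 subsets of the eligible variables, only {M, Z} blocks every backdoor path, so it is the unique smallest valid adjustment set.

{M, Z}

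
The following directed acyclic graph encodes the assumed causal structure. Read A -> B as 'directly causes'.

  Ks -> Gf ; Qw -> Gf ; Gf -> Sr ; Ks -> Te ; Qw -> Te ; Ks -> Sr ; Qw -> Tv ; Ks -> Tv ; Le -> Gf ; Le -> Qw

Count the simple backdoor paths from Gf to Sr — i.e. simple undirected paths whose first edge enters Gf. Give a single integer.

5

A backdoor path from Gf to Sr is any simple undirected path whose first edge points into Gf (i.e. leaves Gf via a parent).
Parents of Gf: {Ks, Le, Qw}.
Enumerating:
  P1: Gf <- Ks -> Sr
  P2: Gf <- Le -> Qw -> Tv <- Ks -> Sr
  P3: Gf <- Le -> Qw -> Te <- Ks -> Sr
  P4: Gf <- Qw -> Tv <- Ks -> Sr
  P5: Gf <- Qw -> Te <- Ks -> Sr
That exhausts the simple backdoor paths. Count: 5.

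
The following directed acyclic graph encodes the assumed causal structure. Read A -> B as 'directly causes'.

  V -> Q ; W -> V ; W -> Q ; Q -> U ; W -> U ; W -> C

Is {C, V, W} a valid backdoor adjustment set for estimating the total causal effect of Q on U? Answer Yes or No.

Yes

Backdoor paths from Q to U (paths whose first edge points into Q):
  P1: Q <- W -> U
  P2: Q <- V <- W -> U
Condition 1 (no descendant of Q in the set): holds — descendants of Q are {U}; none are in {C, V, W}.
Condition 2 (every backdoor path blocked by {C, V, W}):
  P1: blocked at fork node W ∈ conditioning set.
  P2: blocked at chain node V ∈ conditioning set.
{C, V, W} satisfies the backdoor criterion.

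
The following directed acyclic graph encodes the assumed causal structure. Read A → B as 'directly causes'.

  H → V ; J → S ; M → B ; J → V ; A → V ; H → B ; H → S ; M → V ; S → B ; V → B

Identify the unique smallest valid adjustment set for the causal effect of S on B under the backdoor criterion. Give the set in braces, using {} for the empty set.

Variables eligible for adjustment (non-descendants of S, excluding S and B): {A, H, J, M, V}.
Backdoor paths from S to B:
  P1: S <- J -> V <- H -> B
  P2: S <- J -> V <- M -> B
  P3: S <- J -> V -> B
  P4: S <- H -> V <- M -> B
  P5: S <- H -> V -> B
  P6: S <- H -> B
The empty set is not sufficient: P3 (S <- J -> V -> B) has no collider blocking it and no conditioned non-collider, so it is open.
Try {H, J}:
  P1: blocked at fork node J ∈ conditioning set.
  P2: blocked at fork node J ∈ conditioning set.
  P3: blocked at fork node J ∈ conditioning set.
  P4: blocked at fork node H ∈ conditioning set.
  P5: blocked at fork node H ∈ conditioning set.
  P6: blocked at fork node H ∈ conditioning set.
{H, J} contains no descendant of S and blocks every backdoor path.
Every element of {H, J} is needed (dropping H leaves P5 open; dropping J leaves P3 open), so no proper subset is valid.
Among all size-2 subsets of the eligible variables, only {H, J} blocks every backdoor path, so it is the unique smallest valid adjustment set.

{H, J}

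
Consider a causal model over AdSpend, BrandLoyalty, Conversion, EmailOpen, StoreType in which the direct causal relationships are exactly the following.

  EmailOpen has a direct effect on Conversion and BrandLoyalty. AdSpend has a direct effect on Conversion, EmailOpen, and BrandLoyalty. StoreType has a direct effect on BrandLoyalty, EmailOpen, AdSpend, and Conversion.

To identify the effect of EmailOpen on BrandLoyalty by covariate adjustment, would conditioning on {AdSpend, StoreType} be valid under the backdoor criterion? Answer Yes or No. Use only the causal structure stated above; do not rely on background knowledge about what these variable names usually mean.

Yes

Backdoor paths from EmailOpen to BrandLoyalty (paths whose first edge points into EmailOpen):
  P1: EmailOpen <- StoreType -> AdSpend -> BrandLoyalty
  P2: EmailOpen <- StoreType -> Conversion <- AdSpend -> BrandLoyalty
  P3: EmailOpen <- StoreType -> BrandLoyalty
  P4: EmailOpen <- AdSpend <- StoreType -> BrandLoyalty
  P5: EmailOpen <- AdSpend -> Conversion <- StoreType -> BrandLoyalty
  P6: EmailOpen <- AdSpend -> BrandLoyalty
Condition 1 (no descendant of EmailOpen in the set): holds — descendants of EmailOpen are {BrandLoyalty, Conversion}; none are in {AdSpend, StoreType}.
Condition 2 (every backdoor path blocked by {AdSpend, StoreType}):
  P1: blocked at fork node StoreType ∈ conditioning set.
  P2: blocked at fork node StoreType ∈ conditioning set.
  P3: blocked at fork node StoreType ∈ conditioning set.
  P4: blocked at chain node AdSpend ∈ conditioning set.
  P5: blocked at fork node AdSpend ∈ conditioning set.
  P6: blocked at fork node AdSpend ∈ conditioning set.
{AdSpend, StoreType} satisfies the backdoor criterion.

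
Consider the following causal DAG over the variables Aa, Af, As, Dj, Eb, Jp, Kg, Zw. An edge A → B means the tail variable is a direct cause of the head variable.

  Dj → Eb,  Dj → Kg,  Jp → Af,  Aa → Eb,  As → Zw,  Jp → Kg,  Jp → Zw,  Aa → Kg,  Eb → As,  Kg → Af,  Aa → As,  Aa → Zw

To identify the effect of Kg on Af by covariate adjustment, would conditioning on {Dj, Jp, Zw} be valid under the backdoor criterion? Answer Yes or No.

Yes

Backdoor paths from Kg to Af (paths whose first edge points into Kg):
  P1: Kg <- Dj -> Eb <- Aa -> As -> Zw <- Jp -> Af
  P2: Kg <- Dj -> Eb <- Aa -> Zw <- Jp -> Af
  P3: Kg <- Dj -> Eb -> As <- Aa -> Zw <- Jp -> Af
  P4: Kg <- Dj -> Eb -> As -> Zw <- Jp -> Af
  P5: Kg <- Jp -> Af
  P6: Kg <- Aa -> Eb -> As -> Zw <- Jp -> Af
  P7: Kg <- Aa -> As -> Zw <- Jp -> Af
  P8: Kg <- Aa -> Zw <- Jp -> Af
Condition 1 (no descendant of Kg in the set): holds — descendants of Kg are {Af}; none are in {Dj, Jp, Zw}.
Condition 2 (every backdoor path blocked by {Dj, Jp, Zw}):
  P1: blocked at fork node Dj ∈ conditioning set.
  P2: blocked at fork node Dj ∈ conditioning set.
  P3: blocked at fork node Dj ∈ conditioning set.
  P4: blocked at fork node Dj ∈ conditioning set.
  P5: blocked at fork node Jp ∈ conditioning set.
  P6: blocked at fork node Jp ∈ conditioning set.
  P7: blocked at fork node Jp ∈ conditioning set.
  P8: blocked at fork node Jp ∈ conditioning set.
{Dj, Jp, Zw} satisfies the backdoor criterion.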